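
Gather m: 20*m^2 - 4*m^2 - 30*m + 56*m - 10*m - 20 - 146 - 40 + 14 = 16*m^2 + 16*m - 192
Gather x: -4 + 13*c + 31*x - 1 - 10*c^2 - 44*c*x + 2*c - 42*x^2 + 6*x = -10*c^2 + 15*c - 42*x^2 + x*(37 - 44*c) - 5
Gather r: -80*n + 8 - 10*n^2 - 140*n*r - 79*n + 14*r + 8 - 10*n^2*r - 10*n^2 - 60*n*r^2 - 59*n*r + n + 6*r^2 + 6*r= -20*n^2 - 158*n + r^2*(6 - 60*n) + r*(-10*n^2 - 199*n + 20) + 16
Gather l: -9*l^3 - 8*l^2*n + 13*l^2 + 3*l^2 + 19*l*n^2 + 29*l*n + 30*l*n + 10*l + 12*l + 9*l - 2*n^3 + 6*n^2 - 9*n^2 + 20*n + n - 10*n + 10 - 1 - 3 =-9*l^3 + l^2*(16 - 8*n) + l*(19*n^2 + 59*n + 31) - 2*n^3 - 3*n^2 + 11*n + 6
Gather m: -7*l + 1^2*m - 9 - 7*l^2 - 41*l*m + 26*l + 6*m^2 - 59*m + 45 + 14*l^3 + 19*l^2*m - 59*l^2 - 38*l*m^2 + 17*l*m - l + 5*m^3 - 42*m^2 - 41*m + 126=14*l^3 - 66*l^2 + 18*l + 5*m^3 + m^2*(-38*l - 36) + m*(19*l^2 - 24*l - 99) + 162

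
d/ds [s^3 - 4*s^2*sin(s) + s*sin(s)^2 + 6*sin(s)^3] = -4*s^2*cos(s) + 3*s^2 - 8*s*sin(s) + s*sin(2*s) + 18*sin(s)^2*cos(s) + sin(s)^2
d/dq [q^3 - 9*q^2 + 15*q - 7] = 3*q^2 - 18*q + 15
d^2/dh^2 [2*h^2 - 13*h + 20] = 4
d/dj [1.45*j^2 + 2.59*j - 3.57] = 2.9*j + 2.59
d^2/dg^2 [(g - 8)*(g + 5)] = 2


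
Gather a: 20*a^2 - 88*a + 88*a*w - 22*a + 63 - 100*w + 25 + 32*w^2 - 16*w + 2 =20*a^2 + a*(88*w - 110) + 32*w^2 - 116*w + 90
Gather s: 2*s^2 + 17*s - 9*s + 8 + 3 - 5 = 2*s^2 + 8*s + 6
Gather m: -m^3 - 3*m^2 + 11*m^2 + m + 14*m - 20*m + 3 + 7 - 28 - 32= -m^3 + 8*m^2 - 5*m - 50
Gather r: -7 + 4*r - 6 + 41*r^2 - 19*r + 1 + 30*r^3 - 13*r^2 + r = 30*r^3 + 28*r^2 - 14*r - 12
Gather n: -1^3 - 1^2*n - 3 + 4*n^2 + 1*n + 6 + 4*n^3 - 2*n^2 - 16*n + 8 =4*n^3 + 2*n^2 - 16*n + 10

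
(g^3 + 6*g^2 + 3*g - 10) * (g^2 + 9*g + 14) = g^5 + 15*g^4 + 71*g^3 + 101*g^2 - 48*g - 140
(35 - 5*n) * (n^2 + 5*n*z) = -5*n^3 - 25*n^2*z + 35*n^2 + 175*n*z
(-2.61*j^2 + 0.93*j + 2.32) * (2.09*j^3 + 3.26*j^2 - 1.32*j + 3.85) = -5.4549*j^5 - 6.5649*j^4 + 11.3258*j^3 - 3.7129*j^2 + 0.5181*j + 8.932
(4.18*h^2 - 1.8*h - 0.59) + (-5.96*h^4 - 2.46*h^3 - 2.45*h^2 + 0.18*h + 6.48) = -5.96*h^4 - 2.46*h^3 + 1.73*h^2 - 1.62*h + 5.89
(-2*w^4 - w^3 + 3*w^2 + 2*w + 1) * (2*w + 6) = -4*w^5 - 14*w^4 + 22*w^2 + 14*w + 6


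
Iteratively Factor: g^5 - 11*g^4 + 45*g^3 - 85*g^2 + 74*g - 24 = (g - 1)*(g^4 - 10*g^3 + 35*g^2 - 50*g + 24) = (g - 3)*(g - 1)*(g^3 - 7*g^2 + 14*g - 8) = (g - 3)*(g - 2)*(g - 1)*(g^2 - 5*g + 4) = (g - 3)*(g - 2)*(g - 1)^2*(g - 4)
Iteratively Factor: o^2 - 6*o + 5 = (o - 5)*(o - 1)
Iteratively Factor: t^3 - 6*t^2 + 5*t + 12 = (t - 3)*(t^2 - 3*t - 4) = (t - 4)*(t - 3)*(t + 1)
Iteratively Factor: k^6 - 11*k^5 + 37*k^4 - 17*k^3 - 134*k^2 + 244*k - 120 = (k + 2)*(k^5 - 13*k^4 + 63*k^3 - 143*k^2 + 152*k - 60) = (k - 1)*(k + 2)*(k^4 - 12*k^3 + 51*k^2 - 92*k + 60) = (k - 2)*(k - 1)*(k + 2)*(k^3 - 10*k^2 + 31*k - 30) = (k - 5)*(k - 2)*(k - 1)*(k + 2)*(k^2 - 5*k + 6) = (k - 5)*(k - 3)*(k - 2)*(k - 1)*(k + 2)*(k - 2)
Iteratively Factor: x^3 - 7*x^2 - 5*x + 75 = (x + 3)*(x^2 - 10*x + 25) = (x - 5)*(x + 3)*(x - 5)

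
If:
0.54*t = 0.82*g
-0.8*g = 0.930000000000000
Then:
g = -1.16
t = -1.77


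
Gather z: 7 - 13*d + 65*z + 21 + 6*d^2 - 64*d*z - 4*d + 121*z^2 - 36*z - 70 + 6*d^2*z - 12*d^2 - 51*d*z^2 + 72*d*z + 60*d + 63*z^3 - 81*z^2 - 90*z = -6*d^2 + 43*d + 63*z^3 + z^2*(40 - 51*d) + z*(6*d^2 + 8*d - 61) - 42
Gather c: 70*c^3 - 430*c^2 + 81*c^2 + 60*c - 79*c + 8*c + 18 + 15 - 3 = 70*c^3 - 349*c^2 - 11*c + 30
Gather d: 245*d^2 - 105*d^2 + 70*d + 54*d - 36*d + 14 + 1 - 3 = 140*d^2 + 88*d + 12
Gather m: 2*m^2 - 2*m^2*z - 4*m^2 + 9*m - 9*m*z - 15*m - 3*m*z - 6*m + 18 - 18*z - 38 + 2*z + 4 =m^2*(-2*z - 2) + m*(-12*z - 12) - 16*z - 16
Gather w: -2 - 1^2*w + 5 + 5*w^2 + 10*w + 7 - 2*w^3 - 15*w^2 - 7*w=-2*w^3 - 10*w^2 + 2*w + 10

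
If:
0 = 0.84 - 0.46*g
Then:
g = 1.83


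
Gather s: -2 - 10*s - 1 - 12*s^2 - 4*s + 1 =-12*s^2 - 14*s - 2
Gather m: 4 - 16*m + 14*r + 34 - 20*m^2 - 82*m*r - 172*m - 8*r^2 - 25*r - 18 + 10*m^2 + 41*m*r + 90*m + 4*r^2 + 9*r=-10*m^2 + m*(-41*r - 98) - 4*r^2 - 2*r + 20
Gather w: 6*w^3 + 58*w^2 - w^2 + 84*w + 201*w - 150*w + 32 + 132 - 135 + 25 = 6*w^3 + 57*w^2 + 135*w + 54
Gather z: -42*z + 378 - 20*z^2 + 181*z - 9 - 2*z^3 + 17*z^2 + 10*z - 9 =-2*z^3 - 3*z^2 + 149*z + 360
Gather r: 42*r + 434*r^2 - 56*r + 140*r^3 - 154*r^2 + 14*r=140*r^3 + 280*r^2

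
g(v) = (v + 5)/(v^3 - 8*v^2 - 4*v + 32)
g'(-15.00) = 0.00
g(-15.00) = 0.00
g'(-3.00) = -0.07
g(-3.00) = -0.04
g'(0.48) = 0.11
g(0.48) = 0.19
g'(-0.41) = 0.02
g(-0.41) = 0.14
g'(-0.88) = -0.03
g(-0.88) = 0.14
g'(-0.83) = -0.02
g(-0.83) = 0.14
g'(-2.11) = -6.18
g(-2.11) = -0.63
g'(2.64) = 0.70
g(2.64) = -0.48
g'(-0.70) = -0.01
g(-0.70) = 0.14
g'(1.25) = 0.51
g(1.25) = 0.38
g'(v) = (v + 5)*(-3*v^2 + 16*v + 4)/(v^3 - 8*v^2 - 4*v + 32)^2 + 1/(v^3 - 8*v^2 - 4*v + 32)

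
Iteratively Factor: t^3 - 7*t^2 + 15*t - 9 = (t - 3)*(t^2 - 4*t + 3) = (t - 3)^2*(t - 1)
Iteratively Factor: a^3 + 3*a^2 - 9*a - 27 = (a + 3)*(a^2 - 9) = (a - 3)*(a + 3)*(a + 3)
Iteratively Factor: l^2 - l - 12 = (l - 4)*(l + 3)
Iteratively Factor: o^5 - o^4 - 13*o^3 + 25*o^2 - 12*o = (o + 4)*(o^4 - 5*o^3 + 7*o^2 - 3*o) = (o - 3)*(o + 4)*(o^3 - 2*o^2 + o) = (o - 3)*(o - 1)*(o + 4)*(o^2 - o) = o*(o - 3)*(o - 1)*(o + 4)*(o - 1)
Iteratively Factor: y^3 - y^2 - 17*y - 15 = (y + 1)*(y^2 - 2*y - 15) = (y + 1)*(y + 3)*(y - 5)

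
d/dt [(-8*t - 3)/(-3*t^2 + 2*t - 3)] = 6*(-4*t^2 - 3*t + 5)/(9*t^4 - 12*t^3 + 22*t^2 - 12*t + 9)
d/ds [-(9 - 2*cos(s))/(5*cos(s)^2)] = 2*(cos(s) - 9)*sin(s)/(5*cos(s)^3)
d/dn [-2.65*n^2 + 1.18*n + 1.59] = 1.18 - 5.3*n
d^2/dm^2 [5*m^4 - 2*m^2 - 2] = 60*m^2 - 4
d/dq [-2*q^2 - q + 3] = -4*q - 1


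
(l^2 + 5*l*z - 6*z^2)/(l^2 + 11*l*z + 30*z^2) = (l - z)/(l + 5*z)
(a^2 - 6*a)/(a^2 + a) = (a - 6)/(a + 1)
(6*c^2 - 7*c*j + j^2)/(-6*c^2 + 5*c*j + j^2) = (-6*c + j)/(6*c + j)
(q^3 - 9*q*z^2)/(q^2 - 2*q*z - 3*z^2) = q*(q + 3*z)/(q + z)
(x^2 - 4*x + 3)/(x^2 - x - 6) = (x - 1)/(x + 2)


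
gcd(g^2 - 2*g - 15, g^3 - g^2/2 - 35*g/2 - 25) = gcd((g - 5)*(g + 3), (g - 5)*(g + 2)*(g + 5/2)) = g - 5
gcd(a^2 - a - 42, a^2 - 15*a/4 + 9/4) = 1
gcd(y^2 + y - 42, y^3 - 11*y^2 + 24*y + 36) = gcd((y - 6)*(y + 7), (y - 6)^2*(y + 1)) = y - 6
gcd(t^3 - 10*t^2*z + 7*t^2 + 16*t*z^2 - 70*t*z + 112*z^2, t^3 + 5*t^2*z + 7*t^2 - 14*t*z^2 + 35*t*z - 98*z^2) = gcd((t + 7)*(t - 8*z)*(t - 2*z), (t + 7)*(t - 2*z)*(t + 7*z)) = -t^2 + 2*t*z - 7*t + 14*z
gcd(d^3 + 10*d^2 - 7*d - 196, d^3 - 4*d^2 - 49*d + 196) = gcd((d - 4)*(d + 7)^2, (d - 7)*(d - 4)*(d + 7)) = d^2 + 3*d - 28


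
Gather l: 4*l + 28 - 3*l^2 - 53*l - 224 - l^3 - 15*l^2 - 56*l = -l^3 - 18*l^2 - 105*l - 196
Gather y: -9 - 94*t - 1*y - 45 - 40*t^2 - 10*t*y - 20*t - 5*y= -40*t^2 - 114*t + y*(-10*t - 6) - 54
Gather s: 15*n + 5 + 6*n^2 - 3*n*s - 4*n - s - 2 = 6*n^2 + 11*n + s*(-3*n - 1) + 3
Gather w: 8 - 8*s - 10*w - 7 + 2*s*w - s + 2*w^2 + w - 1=-9*s + 2*w^2 + w*(2*s - 9)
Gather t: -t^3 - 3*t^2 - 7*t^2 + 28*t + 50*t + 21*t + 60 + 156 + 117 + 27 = -t^3 - 10*t^2 + 99*t + 360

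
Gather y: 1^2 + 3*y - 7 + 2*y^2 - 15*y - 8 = 2*y^2 - 12*y - 14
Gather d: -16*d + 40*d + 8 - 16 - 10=24*d - 18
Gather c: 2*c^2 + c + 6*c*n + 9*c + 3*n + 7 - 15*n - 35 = 2*c^2 + c*(6*n + 10) - 12*n - 28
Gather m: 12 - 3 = 9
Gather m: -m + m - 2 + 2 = 0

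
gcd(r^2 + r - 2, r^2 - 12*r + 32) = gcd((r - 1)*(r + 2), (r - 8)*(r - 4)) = 1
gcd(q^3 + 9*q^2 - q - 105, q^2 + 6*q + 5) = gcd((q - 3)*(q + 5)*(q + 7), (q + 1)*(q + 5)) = q + 5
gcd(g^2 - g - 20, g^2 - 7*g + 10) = g - 5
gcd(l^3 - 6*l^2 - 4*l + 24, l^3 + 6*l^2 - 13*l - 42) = l + 2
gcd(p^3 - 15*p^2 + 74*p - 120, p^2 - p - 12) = p - 4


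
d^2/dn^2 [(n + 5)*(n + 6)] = 2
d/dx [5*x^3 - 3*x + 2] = 15*x^2 - 3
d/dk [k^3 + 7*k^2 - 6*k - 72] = 3*k^2 + 14*k - 6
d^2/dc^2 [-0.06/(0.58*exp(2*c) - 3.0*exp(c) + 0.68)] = ((0.1392*exp(c) - 0.18)*(0.58*exp(2*c) - 3.0*exp(c) + 0.68) - 0.06*(1.16*exp(c) - 3.0)*(2.32*exp(c) - 6.0)*exp(c))*exp(c)/(0.58*exp(2*c) - 3.0*exp(c) + 0.68)^3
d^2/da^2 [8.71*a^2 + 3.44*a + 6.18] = 17.4200000000000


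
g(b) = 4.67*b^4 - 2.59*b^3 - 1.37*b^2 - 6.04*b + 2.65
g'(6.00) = 3732.68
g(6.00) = 5409.97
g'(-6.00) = -4304.20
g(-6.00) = 6601.33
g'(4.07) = 1113.49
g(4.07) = 1062.19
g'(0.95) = 0.36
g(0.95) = -2.74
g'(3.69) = 816.60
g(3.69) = 697.39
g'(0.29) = -7.03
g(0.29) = 0.75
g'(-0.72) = -15.07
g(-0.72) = 8.51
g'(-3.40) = -820.74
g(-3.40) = 733.22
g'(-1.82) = -139.40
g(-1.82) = 75.96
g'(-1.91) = -159.31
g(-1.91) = 89.39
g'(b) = 18.68*b^3 - 7.77*b^2 - 2.74*b - 6.04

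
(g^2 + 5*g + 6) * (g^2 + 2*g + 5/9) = g^4 + 7*g^3 + 149*g^2/9 + 133*g/9 + 10/3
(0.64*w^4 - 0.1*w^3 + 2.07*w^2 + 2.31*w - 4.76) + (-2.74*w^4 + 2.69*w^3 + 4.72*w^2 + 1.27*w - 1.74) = -2.1*w^4 + 2.59*w^3 + 6.79*w^2 + 3.58*w - 6.5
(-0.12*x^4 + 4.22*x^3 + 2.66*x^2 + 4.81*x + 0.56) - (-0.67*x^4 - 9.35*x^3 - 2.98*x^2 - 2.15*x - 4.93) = 0.55*x^4 + 13.57*x^3 + 5.64*x^2 + 6.96*x + 5.49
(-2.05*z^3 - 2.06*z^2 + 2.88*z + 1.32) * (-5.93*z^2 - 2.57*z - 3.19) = 12.1565*z^5 + 17.4843*z^4 - 5.2447*z^3 - 8.6578*z^2 - 12.5796*z - 4.2108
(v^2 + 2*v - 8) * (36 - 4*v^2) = -4*v^4 - 8*v^3 + 68*v^2 + 72*v - 288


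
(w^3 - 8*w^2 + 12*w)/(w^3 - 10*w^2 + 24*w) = (w - 2)/(w - 4)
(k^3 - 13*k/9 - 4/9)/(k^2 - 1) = (k^2 - k - 4/9)/(k - 1)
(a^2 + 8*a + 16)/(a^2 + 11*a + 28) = (a + 4)/(a + 7)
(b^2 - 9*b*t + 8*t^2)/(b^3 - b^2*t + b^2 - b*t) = (b - 8*t)/(b*(b + 1))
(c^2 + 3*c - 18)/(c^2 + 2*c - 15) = (c + 6)/(c + 5)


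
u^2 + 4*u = u*(u + 4)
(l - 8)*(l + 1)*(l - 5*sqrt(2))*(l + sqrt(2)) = l^4 - 7*l^3 - 4*sqrt(2)*l^3 - 18*l^2 + 28*sqrt(2)*l^2 + 32*sqrt(2)*l + 70*l + 80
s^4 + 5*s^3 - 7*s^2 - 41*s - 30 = (s - 3)*(s + 1)*(s + 2)*(s + 5)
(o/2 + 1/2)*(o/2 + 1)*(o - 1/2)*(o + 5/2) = o^4/4 + 5*o^3/4 + 27*o^2/16 + o/16 - 5/8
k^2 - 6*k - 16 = (k - 8)*(k + 2)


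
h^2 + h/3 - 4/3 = (h - 1)*(h + 4/3)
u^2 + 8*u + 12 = (u + 2)*(u + 6)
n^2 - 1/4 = (n - 1/2)*(n + 1/2)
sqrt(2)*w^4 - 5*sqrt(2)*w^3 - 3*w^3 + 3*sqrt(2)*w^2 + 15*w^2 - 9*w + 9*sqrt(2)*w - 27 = (w - 3)^2*(w - 3*sqrt(2)/2)*(sqrt(2)*w + sqrt(2))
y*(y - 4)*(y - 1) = y^3 - 5*y^2 + 4*y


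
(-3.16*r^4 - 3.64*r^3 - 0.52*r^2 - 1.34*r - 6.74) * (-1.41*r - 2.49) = 4.4556*r^5 + 13.0008*r^4 + 9.7968*r^3 + 3.1842*r^2 + 12.84*r + 16.7826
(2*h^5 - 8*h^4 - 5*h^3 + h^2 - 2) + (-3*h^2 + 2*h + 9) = 2*h^5 - 8*h^4 - 5*h^3 - 2*h^2 + 2*h + 7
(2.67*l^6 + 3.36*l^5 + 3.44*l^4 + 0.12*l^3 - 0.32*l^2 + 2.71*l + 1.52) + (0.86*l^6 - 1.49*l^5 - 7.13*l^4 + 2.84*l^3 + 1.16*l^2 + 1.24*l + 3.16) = 3.53*l^6 + 1.87*l^5 - 3.69*l^4 + 2.96*l^3 + 0.84*l^2 + 3.95*l + 4.68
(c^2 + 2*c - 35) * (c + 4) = c^3 + 6*c^2 - 27*c - 140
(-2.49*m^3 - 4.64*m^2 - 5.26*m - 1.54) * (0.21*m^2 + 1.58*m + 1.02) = -0.5229*m^5 - 4.9086*m^4 - 10.9756*m^3 - 13.367*m^2 - 7.7984*m - 1.5708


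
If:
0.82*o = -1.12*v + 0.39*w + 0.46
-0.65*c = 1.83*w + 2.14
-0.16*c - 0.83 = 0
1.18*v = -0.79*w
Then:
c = -5.19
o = 1.50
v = -0.45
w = 0.67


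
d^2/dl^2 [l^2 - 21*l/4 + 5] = 2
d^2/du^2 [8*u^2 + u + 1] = 16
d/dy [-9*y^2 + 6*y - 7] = 6 - 18*y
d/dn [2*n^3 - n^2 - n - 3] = 6*n^2 - 2*n - 1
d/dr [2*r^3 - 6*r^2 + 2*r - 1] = 6*r^2 - 12*r + 2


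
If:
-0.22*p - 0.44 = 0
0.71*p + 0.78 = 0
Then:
No Solution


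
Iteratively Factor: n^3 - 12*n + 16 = (n - 2)*(n^2 + 2*n - 8) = (n - 2)*(n + 4)*(n - 2)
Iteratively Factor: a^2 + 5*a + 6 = (a + 2)*(a + 3)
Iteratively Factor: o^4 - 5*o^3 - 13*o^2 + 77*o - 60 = (o - 5)*(o^3 - 13*o + 12) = (o - 5)*(o - 3)*(o^2 + 3*o - 4) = (o - 5)*(o - 3)*(o + 4)*(o - 1)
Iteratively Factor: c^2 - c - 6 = (c + 2)*(c - 3)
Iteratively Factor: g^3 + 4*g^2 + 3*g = (g + 1)*(g^2 + 3*g) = (g + 1)*(g + 3)*(g)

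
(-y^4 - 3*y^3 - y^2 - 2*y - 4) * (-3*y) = 3*y^5 + 9*y^4 + 3*y^3 + 6*y^2 + 12*y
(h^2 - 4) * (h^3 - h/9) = h^5 - 37*h^3/9 + 4*h/9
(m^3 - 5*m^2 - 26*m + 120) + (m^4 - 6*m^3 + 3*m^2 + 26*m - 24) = m^4 - 5*m^3 - 2*m^2 + 96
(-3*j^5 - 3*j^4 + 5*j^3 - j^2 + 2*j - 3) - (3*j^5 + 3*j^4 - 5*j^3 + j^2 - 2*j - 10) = -6*j^5 - 6*j^4 + 10*j^3 - 2*j^2 + 4*j + 7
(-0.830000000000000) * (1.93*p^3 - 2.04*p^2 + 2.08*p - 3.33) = -1.6019*p^3 + 1.6932*p^2 - 1.7264*p + 2.7639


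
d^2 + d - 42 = (d - 6)*(d + 7)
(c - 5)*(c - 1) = c^2 - 6*c + 5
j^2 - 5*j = j*(j - 5)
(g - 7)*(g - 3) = g^2 - 10*g + 21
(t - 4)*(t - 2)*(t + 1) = t^3 - 5*t^2 + 2*t + 8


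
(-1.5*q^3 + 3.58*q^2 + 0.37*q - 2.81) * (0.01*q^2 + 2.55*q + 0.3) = -0.015*q^5 - 3.7892*q^4 + 8.6827*q^3 + 1.9894*q^2 - 7.0545*q - 0.843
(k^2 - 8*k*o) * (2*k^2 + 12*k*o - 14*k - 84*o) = 2*k^4 - 4*k^3*o - 14*k^3 - 96*k^2*o^2 + 28*k^2*o + 672*k*o^2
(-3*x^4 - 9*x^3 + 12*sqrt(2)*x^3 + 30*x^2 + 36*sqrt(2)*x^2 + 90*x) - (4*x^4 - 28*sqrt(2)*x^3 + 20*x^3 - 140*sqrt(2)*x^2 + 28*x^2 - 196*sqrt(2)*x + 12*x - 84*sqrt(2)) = -7*x^4 - 29*x^3 + 40*sqrt(2)*x^3 + 2*x^2 + 176*sqrt(2)*x^2 + 78*x + 196*sqrt(2)*x + 84*sqrt(2)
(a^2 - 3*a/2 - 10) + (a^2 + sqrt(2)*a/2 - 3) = 2*a^2 - 3*a/2 + sqrt(2)*a/2 - 13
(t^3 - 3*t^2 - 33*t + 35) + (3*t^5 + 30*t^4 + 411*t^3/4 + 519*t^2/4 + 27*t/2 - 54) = 3*t^5 + 30*t^4 + 415*t^3/4 + 507*t^2/4 - 39*t/2 - 19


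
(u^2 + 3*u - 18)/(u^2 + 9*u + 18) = (u - 3)/(u + 3)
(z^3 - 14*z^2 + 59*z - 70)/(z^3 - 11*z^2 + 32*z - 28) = (z - 5)/(z - 2)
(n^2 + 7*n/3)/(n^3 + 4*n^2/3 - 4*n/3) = (3*n + 7)/(3*n^2 + 4*n - 4)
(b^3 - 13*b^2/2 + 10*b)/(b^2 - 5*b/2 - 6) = b*(2*b - 5)/(2*b + 3)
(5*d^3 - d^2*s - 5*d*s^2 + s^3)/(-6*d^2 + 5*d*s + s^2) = (-5*d^2 - 4*d*s + s^2)/(6*d + s)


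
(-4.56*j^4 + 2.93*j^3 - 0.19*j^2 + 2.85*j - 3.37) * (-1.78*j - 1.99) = 8.1168*j^5 + 3.859*j^4 - 5.4925*j^3 - 4.6949*j^2 + 0.327100000000001*j + 6.7063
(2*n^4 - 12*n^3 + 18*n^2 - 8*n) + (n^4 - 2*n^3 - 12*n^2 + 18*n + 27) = 3*n^4 - 14*n^3 + 6*n^2 + 10*n + 27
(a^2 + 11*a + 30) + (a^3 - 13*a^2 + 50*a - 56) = a^3 - 12*a^2 + 61*a - 26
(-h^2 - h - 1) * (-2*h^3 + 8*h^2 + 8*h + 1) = 2*h^5 - 6*h^4 - 14*h^3 - 17*h^2 - 9*h - 1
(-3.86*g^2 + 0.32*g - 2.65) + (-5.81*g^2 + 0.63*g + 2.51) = -9.67*g^2 + 0.95*g - 0.14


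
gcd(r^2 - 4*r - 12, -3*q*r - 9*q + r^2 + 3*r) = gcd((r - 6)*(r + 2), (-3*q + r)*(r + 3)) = 1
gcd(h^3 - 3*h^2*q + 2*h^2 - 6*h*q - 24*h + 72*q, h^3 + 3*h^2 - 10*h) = 1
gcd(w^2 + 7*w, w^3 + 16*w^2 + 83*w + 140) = w + 7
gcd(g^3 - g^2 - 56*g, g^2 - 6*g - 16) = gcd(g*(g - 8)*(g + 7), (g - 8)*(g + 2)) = g - 8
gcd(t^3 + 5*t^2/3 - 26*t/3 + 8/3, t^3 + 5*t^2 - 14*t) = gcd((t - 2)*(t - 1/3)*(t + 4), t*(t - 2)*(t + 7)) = t - 2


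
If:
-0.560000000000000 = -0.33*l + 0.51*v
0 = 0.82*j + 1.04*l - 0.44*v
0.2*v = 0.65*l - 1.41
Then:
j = -2.70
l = 2.29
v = 0.38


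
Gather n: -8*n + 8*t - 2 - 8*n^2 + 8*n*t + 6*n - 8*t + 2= -8*n^2 + n*(8*t - 2)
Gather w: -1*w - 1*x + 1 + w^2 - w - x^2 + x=w^2 - 2*w - x^2 + 1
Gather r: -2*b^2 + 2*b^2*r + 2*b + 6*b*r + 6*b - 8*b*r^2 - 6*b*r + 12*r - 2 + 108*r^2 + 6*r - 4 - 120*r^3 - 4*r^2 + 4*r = -2*b^2 + 8*b - 120*r^3 + r^2*(104 - 8*b) + r*(2*b^2 + 22) - 6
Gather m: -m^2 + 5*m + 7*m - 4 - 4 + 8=-m^2 + 12*m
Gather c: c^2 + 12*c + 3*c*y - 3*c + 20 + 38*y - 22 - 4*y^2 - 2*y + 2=c^2 + c*(3*y + 9) - 4*y^2 + 36*y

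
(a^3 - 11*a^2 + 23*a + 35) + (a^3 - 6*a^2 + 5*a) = 2*a^3 - 17*a^2 + 28*a + 35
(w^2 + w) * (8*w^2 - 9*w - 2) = 8*w^4 - w^3 - 11*w^2 - 2*w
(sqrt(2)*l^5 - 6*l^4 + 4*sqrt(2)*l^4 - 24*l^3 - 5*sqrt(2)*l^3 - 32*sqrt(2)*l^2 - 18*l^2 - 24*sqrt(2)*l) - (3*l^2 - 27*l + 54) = sqrt(2)*l^5 - 6*l^4 + 4*sqrt(2)*l^4 - 24*l^3 - 5*sqrt(2)*l^3 - 32*sqrt(2)*l^2 - 21*l^2 - 24*sqrt(2)*l + 27*l - 54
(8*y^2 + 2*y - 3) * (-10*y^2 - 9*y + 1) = -80*y^4 - 92*y^3 + 20*y^2 + 29*y - 3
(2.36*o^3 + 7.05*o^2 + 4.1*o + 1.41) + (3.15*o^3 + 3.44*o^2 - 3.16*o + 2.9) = 5.51*o^3 + 10.49*o^2 + 0.94*o + 4.31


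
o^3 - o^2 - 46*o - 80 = (o - 8)*(o + 2)*(o + 5)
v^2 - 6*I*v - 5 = (v - 5*I)*(v - I)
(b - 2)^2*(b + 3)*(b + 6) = b^4 + 5*b^3 - 14*b^2 - 36*b + 72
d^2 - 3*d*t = d*(d - 3*t)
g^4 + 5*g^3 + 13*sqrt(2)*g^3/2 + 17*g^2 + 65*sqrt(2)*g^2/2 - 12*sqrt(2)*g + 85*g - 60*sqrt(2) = (g + 5)*(g - sqrt(2)/2)*(g + 3*sqrt(2))*(g + 4*sqrt(2))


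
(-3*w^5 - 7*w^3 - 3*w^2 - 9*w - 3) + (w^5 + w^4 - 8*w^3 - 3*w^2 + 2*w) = -2*w^5 + w^4 - 15*w^3 - 6*w^2 - 7*w - 3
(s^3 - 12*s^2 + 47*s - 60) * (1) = s^3 - 12*s^2 + 47*s - 60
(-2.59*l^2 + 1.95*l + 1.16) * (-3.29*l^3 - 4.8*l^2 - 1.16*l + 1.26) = 8.5211*l^5 + 6.0165*l^4 - 10.172*l^3 - 11.0934*l^2 + 1.1114*l + 1.4616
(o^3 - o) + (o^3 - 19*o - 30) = 2*o^3 - 20*o - 30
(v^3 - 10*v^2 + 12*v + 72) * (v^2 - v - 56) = v^5 - 11*v^4 - 34*v^3 + 620*v^2 - 744*v - 4032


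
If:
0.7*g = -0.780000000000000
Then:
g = -1.11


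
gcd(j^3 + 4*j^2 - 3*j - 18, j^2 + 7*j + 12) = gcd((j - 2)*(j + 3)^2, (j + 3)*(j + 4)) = j + 3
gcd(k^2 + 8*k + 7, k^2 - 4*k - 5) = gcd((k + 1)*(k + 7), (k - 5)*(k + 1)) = k + 1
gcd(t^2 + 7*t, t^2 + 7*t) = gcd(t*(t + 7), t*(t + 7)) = t^2 + 7*t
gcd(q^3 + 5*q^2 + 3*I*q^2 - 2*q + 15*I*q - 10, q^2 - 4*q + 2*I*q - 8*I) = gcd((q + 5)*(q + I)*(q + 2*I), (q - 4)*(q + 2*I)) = q + 2*I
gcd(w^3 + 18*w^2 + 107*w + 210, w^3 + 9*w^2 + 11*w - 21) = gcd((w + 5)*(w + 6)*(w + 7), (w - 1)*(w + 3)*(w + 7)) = w + 7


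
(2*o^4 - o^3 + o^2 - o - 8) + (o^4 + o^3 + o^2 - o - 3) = 3*o^4 + 2*o^2 - 2*o - 11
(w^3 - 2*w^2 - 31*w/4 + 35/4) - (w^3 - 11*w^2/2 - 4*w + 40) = 7*w^2/2 - 15*w/4 - 125/4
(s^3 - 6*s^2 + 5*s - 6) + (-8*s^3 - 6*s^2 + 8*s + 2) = -7*s^3 - 12*s^2 + 13*s - 4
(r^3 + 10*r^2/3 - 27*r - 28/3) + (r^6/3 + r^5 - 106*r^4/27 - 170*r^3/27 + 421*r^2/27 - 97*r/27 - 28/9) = r^6/3 + r^5 - 106*r^4/27 - 143*r^3/27 + 511*r^2/27 - 826*r/27 - 112/9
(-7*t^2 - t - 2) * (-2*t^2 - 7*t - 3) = 14*t^4 + 51*t^3 + 32*t^2 + 17*t + 6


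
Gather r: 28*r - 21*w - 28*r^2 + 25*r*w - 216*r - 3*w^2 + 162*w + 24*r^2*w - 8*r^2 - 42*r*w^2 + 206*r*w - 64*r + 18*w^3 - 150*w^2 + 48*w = r^2*(24*w - 36) + r*(-42*w^2 + 231*w - 252) + 18*w^3 - 153*w^2 + 189*w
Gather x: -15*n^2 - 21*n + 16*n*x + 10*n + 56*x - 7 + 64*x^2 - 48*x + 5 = -15*n^2 - 11*n + 64*x^2 + x*(16*n + 8) - 2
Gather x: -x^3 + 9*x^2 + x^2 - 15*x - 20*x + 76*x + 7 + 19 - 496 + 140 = -x^3 + 10*x^2 + 41*x - 330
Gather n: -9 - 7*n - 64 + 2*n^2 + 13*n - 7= 2*n^2 + 6*n - 80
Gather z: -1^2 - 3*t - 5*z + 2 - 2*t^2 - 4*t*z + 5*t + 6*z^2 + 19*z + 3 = -2*t^2 + 2*t + 6*z^2 + z*(14 - 4*t) + 4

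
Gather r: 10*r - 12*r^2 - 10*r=-12*r^2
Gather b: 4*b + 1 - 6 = 4*b - 5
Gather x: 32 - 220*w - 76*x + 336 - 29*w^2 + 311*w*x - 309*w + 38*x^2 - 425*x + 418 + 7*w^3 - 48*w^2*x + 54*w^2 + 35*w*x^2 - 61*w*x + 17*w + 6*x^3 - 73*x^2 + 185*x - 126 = 7*w^3 + 25*w^2 - 512*w + 6*x^3 + x^2*(35*w - 35) + x*(-48*w^2 + 250*w - 316) + 660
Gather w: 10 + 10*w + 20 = 10*w + 30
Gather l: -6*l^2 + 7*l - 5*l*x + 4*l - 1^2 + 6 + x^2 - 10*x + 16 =-6*l^2 + l*(11 - 5*x) + x^2 - 10*x + 21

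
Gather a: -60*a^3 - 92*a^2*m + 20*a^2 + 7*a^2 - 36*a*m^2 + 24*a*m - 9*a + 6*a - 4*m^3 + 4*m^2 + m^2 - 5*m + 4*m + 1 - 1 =-60*a^3 + a^2*(27 - 92*m) + a*(-36*m^2 + 24*m - 3) - 4*m^3 + 5*m^2 - m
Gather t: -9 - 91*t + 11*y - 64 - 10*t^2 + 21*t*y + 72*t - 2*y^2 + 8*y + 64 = -10*t^2 + t*(21*y - 19) - 2*y^2 + 19*y - 9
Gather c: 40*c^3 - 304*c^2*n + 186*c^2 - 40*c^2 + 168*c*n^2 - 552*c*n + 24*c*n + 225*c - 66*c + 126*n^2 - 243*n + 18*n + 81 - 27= 40*c^3 + c^2*(146 - 304*n) + c*(168*n^2 - 528*n + 159) + 126*n^2 - 225*n + 54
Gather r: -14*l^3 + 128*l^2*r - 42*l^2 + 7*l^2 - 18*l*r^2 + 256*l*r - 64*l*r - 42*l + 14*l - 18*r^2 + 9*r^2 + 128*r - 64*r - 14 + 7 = -14*l^3 - 35*l^2 - 28*l + r^2*(-18*l - 9) + r*(128*l^2 + 192*l + 64) - 7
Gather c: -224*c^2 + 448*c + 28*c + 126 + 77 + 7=-224*c^2 + 476*c + 210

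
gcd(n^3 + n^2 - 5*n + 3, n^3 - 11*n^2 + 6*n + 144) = n + 3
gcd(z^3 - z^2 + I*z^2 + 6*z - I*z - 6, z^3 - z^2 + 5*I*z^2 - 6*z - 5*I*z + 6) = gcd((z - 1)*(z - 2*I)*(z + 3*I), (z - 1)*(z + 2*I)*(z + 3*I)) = z^2 + z*(-1 + 3*I) - 3*I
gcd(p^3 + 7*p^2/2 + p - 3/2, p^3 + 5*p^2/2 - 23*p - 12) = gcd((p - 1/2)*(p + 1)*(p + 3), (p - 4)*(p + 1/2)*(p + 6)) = 1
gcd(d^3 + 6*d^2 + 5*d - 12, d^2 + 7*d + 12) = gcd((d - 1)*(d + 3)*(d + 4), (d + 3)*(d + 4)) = d^2 + 7*d + 12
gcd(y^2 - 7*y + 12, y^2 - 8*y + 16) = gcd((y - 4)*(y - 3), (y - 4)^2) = y - 4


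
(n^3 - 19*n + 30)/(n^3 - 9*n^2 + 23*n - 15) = (n^2 + 3*n - 10)/(n^2 - 6*n + 5)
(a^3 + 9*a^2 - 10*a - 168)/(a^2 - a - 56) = (a^2 + 2*a - 24)/(a - 8)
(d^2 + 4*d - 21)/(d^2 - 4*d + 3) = (d + 7)/(d - 1)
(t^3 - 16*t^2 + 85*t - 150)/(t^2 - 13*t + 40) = (t^2 - 11*t + 30)/(t - 8)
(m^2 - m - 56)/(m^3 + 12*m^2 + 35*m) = (m - 8)/(m*(m + 5))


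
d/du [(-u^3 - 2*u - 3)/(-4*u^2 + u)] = (4*u^4 - 2*u^3 - 8*u^2 - 24*u + 3)/(u^2*(16*u^2 - 8*u + 1))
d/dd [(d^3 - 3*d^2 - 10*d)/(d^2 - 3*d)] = (d^2 - 6*d + 19)/(d^2 - 6*d + 9)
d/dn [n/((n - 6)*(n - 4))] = (24 - n^2)/(n^4 - 20*n^3 + 148*n^2 - 480*n + 576)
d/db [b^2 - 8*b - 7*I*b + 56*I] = 2*b - 8 - 7*I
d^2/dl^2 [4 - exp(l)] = -exp(l)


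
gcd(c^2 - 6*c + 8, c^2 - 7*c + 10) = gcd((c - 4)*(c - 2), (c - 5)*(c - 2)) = c - 2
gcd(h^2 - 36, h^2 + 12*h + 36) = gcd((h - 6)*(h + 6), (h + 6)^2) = h + 6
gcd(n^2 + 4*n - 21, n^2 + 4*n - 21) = n^2 + 4*n - 21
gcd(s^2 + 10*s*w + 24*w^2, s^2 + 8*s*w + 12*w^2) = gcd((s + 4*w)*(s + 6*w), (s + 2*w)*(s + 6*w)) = s + 6*w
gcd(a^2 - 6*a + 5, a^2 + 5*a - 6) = a - 1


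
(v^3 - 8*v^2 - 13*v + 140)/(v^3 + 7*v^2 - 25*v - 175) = (v^2 - 3*v - 28)/(v^2 + 12*v + 35)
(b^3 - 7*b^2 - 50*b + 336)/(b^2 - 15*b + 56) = (b^2 + b - 42)/(b - 7)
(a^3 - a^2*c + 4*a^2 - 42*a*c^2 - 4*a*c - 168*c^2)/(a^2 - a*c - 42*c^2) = a + 4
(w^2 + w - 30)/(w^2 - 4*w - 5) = (w + 6)/(w + 1)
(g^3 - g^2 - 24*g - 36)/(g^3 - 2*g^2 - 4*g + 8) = (g^2 - 3*g - 18)/(g^2 - 4*g + 4)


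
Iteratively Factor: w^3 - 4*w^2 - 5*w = (w + 1)*(w^2 - 5*w) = (w - 5)*(w + 1)*(w)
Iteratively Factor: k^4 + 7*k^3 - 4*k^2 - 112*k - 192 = (k + 3)*(k^3 + 4*k^2 - 16*k - 64) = (k + 3)*(k + 4)*(k^2 - 16) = (k - 4)*(k + 3)*(k + 4)*(k + 4)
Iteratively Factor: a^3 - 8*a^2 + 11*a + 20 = (a - 5)*(a^2 - 3*a - 4) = (a - 5)*(a + 1)*(a - 4)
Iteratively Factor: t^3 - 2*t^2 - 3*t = (t + 1)*(t^2 - 3*t) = (t - 3)*(t + 1)*(t)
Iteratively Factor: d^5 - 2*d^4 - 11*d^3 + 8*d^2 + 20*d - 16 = (d - 4)*(d^4 + 2*d^3 - 3*d^2 - 4*d + 4) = (d - 4)*(d + 2)*(d^3 - 3*d + 2) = (d - 4)*(d - 1)*(d + 2)*(d^2 + d - 2) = (d - 4)*(d - 1)*(d + 2)^2*(d - 1)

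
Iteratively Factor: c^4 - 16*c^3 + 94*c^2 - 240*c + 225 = (c - 3)*(c^3 - 13*c^2 + 55*c - 75) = (c - 5)*(c - 3)*(c^2 - 8*c + 15) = (c - 5)^2*(c - 3)*(c - 3)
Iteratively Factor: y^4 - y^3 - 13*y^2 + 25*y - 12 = (y - 1)*(y^3 - 13*y + 12) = (y - 3)*(y - 1)*(y^2 + 3*y - 4) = (y - 3)*(y - 1)^2*(y + 4)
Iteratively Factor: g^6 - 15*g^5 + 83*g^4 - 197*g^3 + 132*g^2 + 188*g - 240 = (g - 2)*(g^5 - 13*g^4 + 57*g^3 - 83*g^2 - 34*g + 120) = (g - 5)*(g - 2)*(g^4 - 8*g^3 + 17*g^2 + 2*g - 24) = (g - 5)*(g - 2)^2*(g^3 - 6*g^2 + 5*g + 12) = (g - 5)*(g - 4)*(g - 2)^2*(g^2 - 2*g - 3) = (g - 5)*(g - 4)*(g - 2)^2*(g + 1)*(g - 3)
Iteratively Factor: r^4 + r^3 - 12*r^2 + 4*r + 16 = (r + 1)*(r^3 - 12*r + 16) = (r + 1)*(r + 4)*(r^2 - 4*r + 4) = (r - 2)*(r + 1)*(r + 4)*(r - 2)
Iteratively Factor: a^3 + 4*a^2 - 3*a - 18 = (a + 3)*(a^2 + a - 6) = (a - 2)*(a + 3)*(a + 3)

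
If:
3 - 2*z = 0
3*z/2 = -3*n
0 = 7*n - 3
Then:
No Solution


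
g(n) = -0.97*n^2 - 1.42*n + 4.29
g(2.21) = -3.59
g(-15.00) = -192.66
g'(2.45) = -6.17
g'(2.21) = -5.71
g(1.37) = 0.52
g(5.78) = -36.32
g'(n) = -1.94*n - 1.42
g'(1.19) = -3.73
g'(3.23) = -7.69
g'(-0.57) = -0.31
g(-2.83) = 0.54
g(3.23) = -10.42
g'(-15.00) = 27.68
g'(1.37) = -4.08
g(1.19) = 1.23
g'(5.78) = -12.63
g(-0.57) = 4.78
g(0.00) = 4.29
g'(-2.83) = 4.07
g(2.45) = -5.01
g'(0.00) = -1.42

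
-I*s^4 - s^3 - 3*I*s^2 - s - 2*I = (s - 2*I)*(s - I)*(s + I)*(-I*s + 1)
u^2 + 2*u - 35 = (u - 5)*(u + 7)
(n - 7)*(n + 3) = n^2 - 4*n - 21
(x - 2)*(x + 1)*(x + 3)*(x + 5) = x^4 + 7*x^3 + 5*x^2 - 31*x - 30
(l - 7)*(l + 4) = l^2 - 3*l - 28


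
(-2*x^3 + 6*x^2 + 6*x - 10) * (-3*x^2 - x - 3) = 6*x^5 - 16*x^4 - 18*x^3 + 6*x^2 - 8*x + 30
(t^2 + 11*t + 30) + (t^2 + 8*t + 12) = 2*t^2 + 19*t + 42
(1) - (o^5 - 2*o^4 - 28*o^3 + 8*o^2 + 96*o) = -o^5 + 2*o^4 + 28*o^3 - 8*o^2 - 96*o + 1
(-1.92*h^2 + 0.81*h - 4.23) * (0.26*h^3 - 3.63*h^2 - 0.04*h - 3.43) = -0.4992*h^5 + 7.1802*h^4 - 3.9633*h^3 + 21.9081*h^2 - 2.6091*h + 14.5089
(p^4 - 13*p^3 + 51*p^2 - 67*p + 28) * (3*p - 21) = 3*p^5 - 60*p^4 + 426*p^3 - 1272*p^2 + 1491*p - 588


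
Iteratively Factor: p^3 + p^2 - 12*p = (p + 4)*(p^2 - 3*p) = (p - 3)*(p + 4)*(p)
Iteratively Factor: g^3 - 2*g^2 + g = (g - 1)*(g^2 - g) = (g - 1)^2*(g)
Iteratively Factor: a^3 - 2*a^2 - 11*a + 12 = (a - 1)*(a^2 - a - 12) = (a - 4)*(a - 1)*(a + 3)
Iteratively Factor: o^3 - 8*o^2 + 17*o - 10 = (o - 1)*(o^2 - 7*o + 10) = (o - 5)*(o - 1)*(o - 2)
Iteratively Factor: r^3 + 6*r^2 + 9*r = (r + 3)*(r^2 + 3*r) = (r + 3)^2*(r)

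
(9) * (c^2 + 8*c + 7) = 9*c^2 + 72*c + 63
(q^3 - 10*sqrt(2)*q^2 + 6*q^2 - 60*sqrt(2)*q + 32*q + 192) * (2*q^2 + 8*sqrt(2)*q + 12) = 2*q^5 - 12*sqrt(2)*q^4 + 12*q^4 - 72*sqrt(2)*q^3 - 84*q^3 - 504*q^2 + 136*sqrt(2)*q^2 + 384*q + 816*sqrt(2)*q + 2304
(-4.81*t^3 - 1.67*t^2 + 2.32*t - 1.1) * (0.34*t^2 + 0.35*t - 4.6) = -1.6354*t^5 - 2.2513*t^4 + 22.3303*t^3 + 8.12*t^2 - 11.057*t + 5.06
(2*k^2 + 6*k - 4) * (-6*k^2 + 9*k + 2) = -12*k^4 - 18*k^3 + 82*k^2 - 24*k - 8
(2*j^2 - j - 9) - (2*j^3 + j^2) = -2*j^3 + j^2 - j - 9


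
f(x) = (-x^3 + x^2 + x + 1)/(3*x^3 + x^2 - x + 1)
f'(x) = (-9*x^2 - 2*x + 1)*(-x^3 + x^2 + x + 1)/(3*x^3 + x^2 - x + 1)^2 + (-3*x^2 + 2*x + 1)/(3*x^3 + x^2 - x + 1)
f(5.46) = -0.25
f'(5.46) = -0.02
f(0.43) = 1.55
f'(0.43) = -1.06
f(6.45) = -0.26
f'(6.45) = -0.01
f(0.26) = 1.52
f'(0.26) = 1.30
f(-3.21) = -0.49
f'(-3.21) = -0.06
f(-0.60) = 0.74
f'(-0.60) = -1.57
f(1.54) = 0.10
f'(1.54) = -0.42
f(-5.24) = -0.42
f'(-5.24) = -0.02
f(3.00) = -0.16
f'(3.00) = -0.07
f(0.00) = 1.00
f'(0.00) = 2.00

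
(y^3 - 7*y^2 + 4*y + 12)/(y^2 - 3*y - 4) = (y^2 - 8*y + 12)/(y - 4)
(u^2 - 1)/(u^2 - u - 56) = (1 - u^2)/(-u^2 + u + 56)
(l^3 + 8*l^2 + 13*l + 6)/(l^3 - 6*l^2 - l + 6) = (l^2 + 7*l + 6)/(l^2 - 7*l + 6)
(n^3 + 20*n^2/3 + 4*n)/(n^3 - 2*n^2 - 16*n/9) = 3*(n + 6)/(3*n - 8)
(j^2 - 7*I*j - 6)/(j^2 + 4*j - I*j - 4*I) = (j - 6*I)/(j + 4)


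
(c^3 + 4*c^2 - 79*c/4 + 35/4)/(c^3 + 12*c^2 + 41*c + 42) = (c^2 - 3*c + 5/4)/(c^2 + 5*c + 6)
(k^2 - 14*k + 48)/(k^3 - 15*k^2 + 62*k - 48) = 1/(k - 1)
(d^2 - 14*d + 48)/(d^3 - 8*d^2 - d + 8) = (d - 6)/(d^2 - 1)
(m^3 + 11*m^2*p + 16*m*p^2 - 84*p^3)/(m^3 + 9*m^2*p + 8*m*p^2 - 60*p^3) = (m + 7*p)/(m + 5*p)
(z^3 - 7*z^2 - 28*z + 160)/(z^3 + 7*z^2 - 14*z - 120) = (z - 8)/(z + 6)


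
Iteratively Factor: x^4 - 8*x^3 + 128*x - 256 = (x - 4)*(x^3 - 4*x^2 - 16*x + 64) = (x - 4)^2*(x^2 - 16) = (x - 4)^2*(x + 4)*(x - 4)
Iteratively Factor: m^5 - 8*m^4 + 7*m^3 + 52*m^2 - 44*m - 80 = (m - 4)*(m^4 - 4*m^3 - 9*m^2 + 16*m + 20) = (m - 4)*(m + 2)*(m^3 - 6*m^2 + 3*m + 10) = (m - 5)*(m - 4)*(m + 2)*(m^2 - m - 2) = (m - 5)*(m - 4)*(m - 2)*(m + 2)*(m + 1)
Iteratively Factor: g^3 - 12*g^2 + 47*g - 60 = (g - 4)*(g^2 - 8*g + 15) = (g - 4)*(g - 3)*(g - 5)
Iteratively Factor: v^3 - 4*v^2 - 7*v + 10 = (v + 2)*(v^2 - 6*v + 5) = (v - 5)*(v + 2)*(v - 1)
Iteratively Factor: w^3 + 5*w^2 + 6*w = (w)*(w^2 + 5*w + 6) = w*(w + 2)*(w + 3)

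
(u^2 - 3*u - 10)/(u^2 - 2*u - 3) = (-u^2 + 3*u + 10)/(-u^2 + 2*u + 3)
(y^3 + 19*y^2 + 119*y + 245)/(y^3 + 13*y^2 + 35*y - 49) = (y + 5)/(y - 1)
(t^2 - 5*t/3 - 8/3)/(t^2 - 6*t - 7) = (t - 8/3)/(t - 7)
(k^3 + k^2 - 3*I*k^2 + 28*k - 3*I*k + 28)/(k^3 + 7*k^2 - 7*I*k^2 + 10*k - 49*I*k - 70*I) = (k^2 + k*(1 + 4*I) + 4*I)/(k^2 + 7*k + 10)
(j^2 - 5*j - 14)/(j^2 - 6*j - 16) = (j - 7)/(j - 8)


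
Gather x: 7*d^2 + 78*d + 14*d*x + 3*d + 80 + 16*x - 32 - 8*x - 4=7*d^2 + 81*d + x*(14*d + 8) + 44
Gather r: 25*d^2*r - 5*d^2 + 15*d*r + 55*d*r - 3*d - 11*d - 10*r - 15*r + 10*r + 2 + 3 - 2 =-5*d^2 - 14*d + r*(25*d^2 + 70*d - 15) + 3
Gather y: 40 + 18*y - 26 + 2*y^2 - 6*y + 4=2*y^2 + 12*y + 18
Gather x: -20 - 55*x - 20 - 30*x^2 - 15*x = -30*x^2 - 70*x - 40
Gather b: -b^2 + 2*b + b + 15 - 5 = -b^2 + 3*b + 10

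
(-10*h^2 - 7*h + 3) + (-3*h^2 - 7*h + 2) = -13*h^2 - 14*h + 5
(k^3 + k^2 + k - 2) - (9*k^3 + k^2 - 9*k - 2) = -8*k^3 + 10*k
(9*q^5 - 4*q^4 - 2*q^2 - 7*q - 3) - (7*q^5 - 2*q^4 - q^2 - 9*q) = 2*q^5 - 2*q^4 - q^2 + 2*q - 3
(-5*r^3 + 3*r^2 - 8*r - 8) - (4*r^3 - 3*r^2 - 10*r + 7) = -9*r^3 + 6*r^2 + 2*r - 15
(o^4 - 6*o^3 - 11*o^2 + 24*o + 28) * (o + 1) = o^5 - 5*o^4 - 17*o^3 + 13*o^2 + 52*o + 28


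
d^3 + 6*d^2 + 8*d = d*(d + 2)*(d + 4)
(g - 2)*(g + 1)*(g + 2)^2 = g^4 + 3*g^3 - 2*g^2 - 12*g - 8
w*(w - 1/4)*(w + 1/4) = w^3 - w/16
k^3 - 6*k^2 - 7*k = k*(k - 7)*(k + 1)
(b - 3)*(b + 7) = b^2 + 4*b - 21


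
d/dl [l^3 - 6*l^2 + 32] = 3*l*(l - 4)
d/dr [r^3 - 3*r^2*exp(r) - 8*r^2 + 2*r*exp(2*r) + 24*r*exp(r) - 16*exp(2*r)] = -3*r^2*exp(r) + 3*r^2 + 4*r*exp(2*r) + 18*r*exp(r) - 16*r - 30*exp(2*r) + 24*exp(r)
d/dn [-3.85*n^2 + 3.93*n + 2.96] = 3.93 - 7.7*n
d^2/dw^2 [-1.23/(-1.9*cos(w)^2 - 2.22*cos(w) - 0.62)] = (-17.7612*(1 - cos(w)^2)^2 - 15.56442*cos(w)^3 - 9.146772*cos(w)^2 + 32.821812*cos(w) + 26.987184)/(1.9*cos(w)^2 + 2.22*cos(w) + 0.62)^3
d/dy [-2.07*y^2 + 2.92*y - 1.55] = 2.92 - 4.14*y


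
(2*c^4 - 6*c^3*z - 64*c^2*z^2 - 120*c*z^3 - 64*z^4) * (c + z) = 2*c^5 - 4*c^4*z - 70*c^3*z^2 - 184*c^2*z^3 - 184*c*z^4 - 64*z^5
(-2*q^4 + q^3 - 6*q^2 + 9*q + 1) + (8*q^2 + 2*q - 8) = -2*q^4 + q^3 + 2*q^2 + 11*q - 7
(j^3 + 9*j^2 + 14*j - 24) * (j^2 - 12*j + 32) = j^5 - 3*j^4 - 62*j^3 + 96*j^2 + 736*j - 768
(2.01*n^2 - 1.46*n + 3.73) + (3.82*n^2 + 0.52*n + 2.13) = 5.83*n^2 - 0.94*n + 5.86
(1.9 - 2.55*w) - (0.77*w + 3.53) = -3.32*w - 1.63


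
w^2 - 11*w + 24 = (w - 8)*(w - 3)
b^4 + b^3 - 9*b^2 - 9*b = b*(b - 3)*(b + 1)*(b + 3)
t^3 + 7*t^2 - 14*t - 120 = (t - 4)*(t + 5)*(t + 6)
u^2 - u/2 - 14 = (u - 4)*(u + 7/2)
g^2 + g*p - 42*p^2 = (g - 6*p)*(g + 7*p)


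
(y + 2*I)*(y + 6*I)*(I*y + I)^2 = -y^4 - 2*y^3 - 8*I*y^3 + 11*y^2 - 16*I*y^2 + 24*y - 8*I*y + 12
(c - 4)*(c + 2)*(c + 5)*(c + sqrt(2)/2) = c^4 + sqrt(2)*c^3/2 + 3*c^3 - 18*c^2 + 3*sqrt(2)*c^2/2 - 40*c - 9*sqrt(2)*c - 20*sqrt(2)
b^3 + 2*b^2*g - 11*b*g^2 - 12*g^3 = (b - 3*g)*(b + g)*(b + 4*g)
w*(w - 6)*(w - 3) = w^3 - 9*w^2 + 18*w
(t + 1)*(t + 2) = t^2 + 3*t + 2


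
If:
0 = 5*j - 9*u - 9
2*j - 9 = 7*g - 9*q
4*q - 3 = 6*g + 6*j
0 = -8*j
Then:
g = 9/26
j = 0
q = 33/26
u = -1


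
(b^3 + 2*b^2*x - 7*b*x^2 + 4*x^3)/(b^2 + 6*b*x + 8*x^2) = (b^2 - 2*b*x + x^2)/(b + 2*x)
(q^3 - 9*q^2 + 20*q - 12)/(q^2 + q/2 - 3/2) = 2*(q^2 - 8*q + 12)/(2*q + 3)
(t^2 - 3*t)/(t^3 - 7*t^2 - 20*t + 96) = t/(t^2 - 4*t - 32)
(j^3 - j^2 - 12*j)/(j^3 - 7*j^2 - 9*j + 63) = j*(j - 4)/(j^2 - 10*j + 21)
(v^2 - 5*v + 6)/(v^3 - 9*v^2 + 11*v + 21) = (v - 2)/(v^2 - 6*v - 7)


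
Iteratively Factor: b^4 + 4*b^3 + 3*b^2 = (b + 1)*(b^3 + 3*b^2) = b*(b + 1)*(b^2 + 3*b) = b*(b + 1)*(b + 3)*(b)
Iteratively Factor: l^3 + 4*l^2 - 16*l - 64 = (l + 4)*(l^2 - 16) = (l + 4)^2*(l - 4)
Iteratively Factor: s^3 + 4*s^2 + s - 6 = (s + 3)*(s^2 + s - 2) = (s + 2)*(s + 3)*(s - 1)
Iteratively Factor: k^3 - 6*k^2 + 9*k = (k)*(k^2 - 6*k + 9) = k*(k - 3)*(k - 3)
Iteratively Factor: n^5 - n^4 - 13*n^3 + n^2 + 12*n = (n - 1)*(n^4 - 13*n^2 - 12*n) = n*(n - 1)*(n^3 - 13*n - 12) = n*(n - 1)*(n + 1)*(n^2 - n - 12) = n*(n - 4)*(n - 1)*(n + 1)*(n + 3)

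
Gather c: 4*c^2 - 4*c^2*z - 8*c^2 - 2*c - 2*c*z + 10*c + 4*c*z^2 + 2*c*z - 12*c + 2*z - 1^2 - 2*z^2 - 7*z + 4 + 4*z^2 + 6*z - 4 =c^2*(-4*z - 4) + c*(4*z^2 - 4) + 2*z^2 + z - 1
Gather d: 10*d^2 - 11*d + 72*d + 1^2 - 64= 10*d^2 + 61*d - 63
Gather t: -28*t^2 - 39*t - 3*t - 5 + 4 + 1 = -28*t^2 - 42*t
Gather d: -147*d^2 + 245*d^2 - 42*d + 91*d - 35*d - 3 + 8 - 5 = 98*d^2 + 14*d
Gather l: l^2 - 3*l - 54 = l^2 - 3*l - 54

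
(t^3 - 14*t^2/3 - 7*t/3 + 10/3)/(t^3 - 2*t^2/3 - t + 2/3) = (t - 5)/(t - 1)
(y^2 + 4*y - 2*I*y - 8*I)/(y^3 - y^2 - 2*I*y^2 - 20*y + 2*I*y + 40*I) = 1/(y - 5)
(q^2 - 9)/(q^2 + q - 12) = (q + 3)/(q + 4)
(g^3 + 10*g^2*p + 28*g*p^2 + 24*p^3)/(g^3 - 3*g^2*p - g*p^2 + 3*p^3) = (g^3 + 10*g^2*p + 28*g*p^2 + 24*p^3)/(g^3 - 3*g^2*p - g*p^2 + 3*p^3)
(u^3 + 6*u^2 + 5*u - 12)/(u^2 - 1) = (u^2 + 7*u + 12)/(u + 1)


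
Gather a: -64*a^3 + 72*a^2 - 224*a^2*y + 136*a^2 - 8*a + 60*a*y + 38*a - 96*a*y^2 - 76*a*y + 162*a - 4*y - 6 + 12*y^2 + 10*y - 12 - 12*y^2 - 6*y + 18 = -64*a^3 + a^2*(208 - 224*y) + a*(-96*y^2 - 16*y + 192)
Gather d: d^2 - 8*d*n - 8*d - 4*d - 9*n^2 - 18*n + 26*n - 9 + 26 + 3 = d^2 + d*(-8*n - 12) - 9*n^2 + 8*n + 20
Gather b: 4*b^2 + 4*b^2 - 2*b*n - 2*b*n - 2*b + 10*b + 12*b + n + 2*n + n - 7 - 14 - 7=8*b^2 + b*(20 - 4*n) + 4*n - 28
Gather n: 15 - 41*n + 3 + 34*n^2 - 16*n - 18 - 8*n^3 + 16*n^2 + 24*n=-8*n^3 + 50*n^2 - 33*n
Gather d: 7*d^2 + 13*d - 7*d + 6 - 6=7*d^2 + 6*d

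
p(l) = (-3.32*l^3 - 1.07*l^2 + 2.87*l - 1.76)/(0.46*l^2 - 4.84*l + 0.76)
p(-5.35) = 11.57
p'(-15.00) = -5.97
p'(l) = (4.84 - 0.92*l)*(-3.32*l^3 - 1.07*l^2 + 2.87*l - 1.76)/(0.46*l^2 - 4.84*l + 0.76)^2 + (-9.96*l^2 - 2.14*l + 2.87)/(0.46*l^2 - 4.84*l + 0.76)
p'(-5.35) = -3.96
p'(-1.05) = -1.23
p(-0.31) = -1.15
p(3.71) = 16.14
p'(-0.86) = -1.10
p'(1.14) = 1.96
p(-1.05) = -0.33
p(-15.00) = 61.74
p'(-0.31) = -1.44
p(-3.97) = 6.53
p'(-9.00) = -5.07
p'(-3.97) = -3.31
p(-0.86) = -0.55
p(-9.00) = 28.27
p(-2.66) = 2.70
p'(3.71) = 10.96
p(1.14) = 1.15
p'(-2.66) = -2.50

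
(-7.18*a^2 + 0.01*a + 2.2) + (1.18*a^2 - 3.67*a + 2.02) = -6.0*a^2 - 3.66*a + 4.22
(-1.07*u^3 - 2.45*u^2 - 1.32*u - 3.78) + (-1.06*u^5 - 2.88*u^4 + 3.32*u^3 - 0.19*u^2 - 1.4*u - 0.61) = -1.06*u^5 - 2.88*u^4 + 2.25*u^3 - 2.64*u^2 - 2.72*u - 4.39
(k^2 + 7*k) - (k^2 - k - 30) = 8*k + 30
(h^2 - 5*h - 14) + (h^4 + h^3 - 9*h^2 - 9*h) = h^4 + h^3 - 8*h^2 - 14*h - 14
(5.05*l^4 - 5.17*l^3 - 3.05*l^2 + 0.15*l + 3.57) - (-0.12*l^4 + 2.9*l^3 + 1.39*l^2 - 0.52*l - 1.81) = 5.17*l^4 - 8.07*l^3 - 4.44*l^2 + 0.67*l + 5.38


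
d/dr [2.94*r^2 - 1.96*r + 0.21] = 5.88*r - 1.96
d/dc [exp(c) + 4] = exp(c)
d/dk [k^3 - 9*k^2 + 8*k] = 3*k^2 - 18*k + 8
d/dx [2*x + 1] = 2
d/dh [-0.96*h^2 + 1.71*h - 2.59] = 1.71 - 1.92*h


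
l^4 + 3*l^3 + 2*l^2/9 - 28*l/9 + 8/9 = (l - 2/3)*(l - 1/3)*(l + 2)^2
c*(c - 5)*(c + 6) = c^3 + c^2 - 30*c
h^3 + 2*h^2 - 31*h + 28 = (h - 4)*(h - 1)*(h + 7)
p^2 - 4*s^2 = (p - 2*s)*(p + 2*s)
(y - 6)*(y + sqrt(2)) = y^2 - 6*y + sqrt(2)*y - 6*sqrt(2)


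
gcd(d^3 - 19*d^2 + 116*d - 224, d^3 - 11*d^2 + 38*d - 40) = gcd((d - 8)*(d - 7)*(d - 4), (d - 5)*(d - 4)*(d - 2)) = d - 4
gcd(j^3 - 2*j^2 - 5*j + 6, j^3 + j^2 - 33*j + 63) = j - 3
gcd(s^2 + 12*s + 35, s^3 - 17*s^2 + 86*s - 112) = 1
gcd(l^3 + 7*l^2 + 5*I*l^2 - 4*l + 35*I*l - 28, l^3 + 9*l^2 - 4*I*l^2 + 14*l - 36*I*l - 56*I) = l + 7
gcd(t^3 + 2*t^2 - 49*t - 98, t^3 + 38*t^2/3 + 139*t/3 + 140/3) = t + 7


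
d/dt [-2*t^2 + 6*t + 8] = 6 - 4*t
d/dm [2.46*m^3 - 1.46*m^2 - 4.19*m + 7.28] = 7.38*m^2 - 2.92*m - 4.19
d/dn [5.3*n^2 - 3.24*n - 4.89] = 10.6*n - 3.24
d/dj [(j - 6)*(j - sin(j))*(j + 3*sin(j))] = (6 - j)*(j + 3*sin(j))*(cos(j) - 1) + (j - 6)*(j - sin(j))*(3*cos(j) + 1) + (j - sin(j))*(j + 3*sin(j))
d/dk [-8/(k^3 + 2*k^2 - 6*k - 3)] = 8*(3*k^2 + 4*k - 6)/(k^3 + 2*k^2 - 6*k - 3)^2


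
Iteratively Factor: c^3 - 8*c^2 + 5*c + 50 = (c - 5)*(c^2 - 3*c - 10) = (c - 5)*(c + 2)*(c - 5)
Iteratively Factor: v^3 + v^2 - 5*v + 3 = (v + 3)*(v^2 - 2*v + 1) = (v - 1)*(v + 3)*(v - 1)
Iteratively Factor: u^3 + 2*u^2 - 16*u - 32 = (u - 4)*(u^2 + 6*u + 8) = (u - 4)*(u + 4)*(u + 2)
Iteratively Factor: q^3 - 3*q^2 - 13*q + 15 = (q - 5)*(q^2 + 2*q - 3) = (q - 5)*(q - 1)*(q + 3)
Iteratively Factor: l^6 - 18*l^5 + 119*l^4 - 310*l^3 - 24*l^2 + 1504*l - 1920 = (l - 3)*(l^5 - 15*l^4 + 74*l^3 - 88*l^2 - 288*l + 640) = (l - 4)*(l - 3)*(l^4 - 11*l^3 + 30*l^2 + 32*l - 160) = (l - 4)*(l - 3)*(l + 2)*(l^3 - 13*l^2 + 56*l - 80) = (l - 4)^2*(l - 3)*(l + 2)*(l^2 - 9*l + 20) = (l - 5)*(l - 4)^2*(l - 3)*(l + 2)*(l - 4)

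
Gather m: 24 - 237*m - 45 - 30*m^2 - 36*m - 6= -30*m^2 - 273*m - 27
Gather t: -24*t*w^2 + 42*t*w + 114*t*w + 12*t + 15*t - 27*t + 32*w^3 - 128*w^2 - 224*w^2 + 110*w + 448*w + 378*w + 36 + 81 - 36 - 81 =t*(-24*w^2 + 156*w) + 32*w^3 - 352*w^2 + 936*w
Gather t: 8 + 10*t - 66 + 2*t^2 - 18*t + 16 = 2*t^2 - 8*t - 42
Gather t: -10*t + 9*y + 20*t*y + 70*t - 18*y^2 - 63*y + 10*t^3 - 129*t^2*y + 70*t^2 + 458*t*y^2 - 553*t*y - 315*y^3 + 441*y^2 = 10*t^3 + t^2*(70 - 129*y) + t*(458*y^2 - 533*y + 60) - 315*y^3 + 423*y^2 - 54*y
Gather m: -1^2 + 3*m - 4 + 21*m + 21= 24*m + 16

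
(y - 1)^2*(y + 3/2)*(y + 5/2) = y^4 + 2*y^3 - 13*y^2/4 - 7*y/2 + 15/4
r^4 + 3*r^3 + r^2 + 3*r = r*(r + 3)*(r - I)*(r + I)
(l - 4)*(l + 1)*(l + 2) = l^3 - l^2 - 10*l - 8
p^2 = p^2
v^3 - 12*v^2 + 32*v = v*(v - 8)*(v - 4)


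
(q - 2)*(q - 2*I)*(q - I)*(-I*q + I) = -I*q^4 - 3*q^3 + 3*I*q^3 + 9*q^2 - 6*q - 6*I*q + 4*I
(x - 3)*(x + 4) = x^2 + x - 12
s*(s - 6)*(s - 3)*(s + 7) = s^4 - 2*s^3 - 45*s^2 + 126*s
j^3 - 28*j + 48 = (j - 4)*(j - 2)*(j + 6)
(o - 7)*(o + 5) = o^2 - 2*o - 35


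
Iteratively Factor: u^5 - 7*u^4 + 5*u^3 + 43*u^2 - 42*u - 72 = (u + 2)*(u^4 - 9*u^3 + 23*u^2 - 3*u - 36) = (u - 3)*(u + 2)*(u^3 - 6*u^2 + 5*u + 12) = (u - 3)^2*(u + 2)*(u^2 - 3*u - 4) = (u - 4)*(u - 3)^2*(u + 2)*(u + 1)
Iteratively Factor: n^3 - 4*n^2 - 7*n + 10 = (n - 5)*(n^2 + n - 2) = (n - 5)*(n - 1)*(n + 2)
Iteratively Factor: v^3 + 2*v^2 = (v)*(v^2 + 2*v) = v*(v + 2)*(v)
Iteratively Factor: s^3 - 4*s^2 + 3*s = (s)*(s^2 - 4*s + 3) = s*(s - 1)*(s - 3)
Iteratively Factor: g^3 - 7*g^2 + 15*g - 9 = (g - 1)*(g^2 - 6*g + 9) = (g - 3)*(g - 1)*(g - 3)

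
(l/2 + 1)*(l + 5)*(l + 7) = l^3/2 + 7*l^2 + 59*l/2 + 35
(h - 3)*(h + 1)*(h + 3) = h^3 + h^2 - 9*h - 9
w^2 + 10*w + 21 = (w + 3)*(w + 7)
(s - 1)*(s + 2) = s^2 + s - 2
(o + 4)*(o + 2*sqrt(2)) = o^2 + 2*sqrt(2)*o + 4*o + 8*sqrt(2)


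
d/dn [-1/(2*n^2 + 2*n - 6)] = (n + 1/2)/(n^2 + n - 3)^2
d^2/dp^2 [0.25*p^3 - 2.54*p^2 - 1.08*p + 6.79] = 1.5*p - 5.08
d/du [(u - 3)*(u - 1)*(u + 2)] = 3*u^2 - 4*u - 5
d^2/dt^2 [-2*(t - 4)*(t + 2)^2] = -12*t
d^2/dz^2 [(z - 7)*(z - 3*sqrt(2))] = 2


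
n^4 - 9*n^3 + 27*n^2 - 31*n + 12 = (n - 4)*(n - 3)*(n - 1)^2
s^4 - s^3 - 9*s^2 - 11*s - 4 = (s - 4)*(s + 1)^3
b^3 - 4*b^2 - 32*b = b*(b - 8)*(b + 4)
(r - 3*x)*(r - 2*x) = r^2 - 5*r*x + 6*x^2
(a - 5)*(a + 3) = a^2 - 2*a - 15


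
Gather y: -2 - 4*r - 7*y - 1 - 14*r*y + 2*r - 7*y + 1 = -2*r + y*(-14*r - 14) - 2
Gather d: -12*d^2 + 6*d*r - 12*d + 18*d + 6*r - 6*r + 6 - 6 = -12*d^2 + d*(6*r + 6)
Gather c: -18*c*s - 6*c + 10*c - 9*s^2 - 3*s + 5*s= c*(4 - 18*s) - 9*s^2 + 2*s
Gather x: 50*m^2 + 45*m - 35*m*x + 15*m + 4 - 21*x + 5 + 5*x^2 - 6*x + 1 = 50*m^2 + 60*m + 5*x^2 + x*(-35*m - 27) + 10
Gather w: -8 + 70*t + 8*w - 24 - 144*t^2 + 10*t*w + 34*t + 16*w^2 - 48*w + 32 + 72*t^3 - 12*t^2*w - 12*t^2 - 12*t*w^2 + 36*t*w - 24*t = 72*t^3 - 156*t^2 + 80*t + w^2*(16 - 12*t) + w*(-12*t^2 + 46*t - 40)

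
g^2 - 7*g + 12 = (g - 4)*(g - 3)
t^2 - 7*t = t*(t - 7)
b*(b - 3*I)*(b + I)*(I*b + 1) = I*b^4 + 3*b^3 + I*b^2 + 3*b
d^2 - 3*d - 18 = (d - 6)*(d + 3)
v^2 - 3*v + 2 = (v - 2)*(v - 1)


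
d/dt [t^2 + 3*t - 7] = 2*t + 3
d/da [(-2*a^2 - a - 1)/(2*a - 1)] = (-4*a^2 + 4*a + 3)/(4*a^2 - 4*a + 1)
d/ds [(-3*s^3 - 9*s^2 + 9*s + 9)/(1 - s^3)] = 9*(-s^4 + 2*s^3 + 2*s^2 - 2*s + 1)/(s^6 - 2*s^3 + 1)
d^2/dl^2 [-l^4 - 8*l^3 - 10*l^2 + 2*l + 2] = -12*l^2 - 48*l - 20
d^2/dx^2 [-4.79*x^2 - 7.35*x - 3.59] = -9.58000000000000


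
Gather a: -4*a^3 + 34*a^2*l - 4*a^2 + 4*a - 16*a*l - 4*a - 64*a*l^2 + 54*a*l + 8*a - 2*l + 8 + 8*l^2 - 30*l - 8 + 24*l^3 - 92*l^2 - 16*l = -4*a^3 + a^2*(34*l - 4) + a*(-64*l^2 + 38*l + 8) + 24*l^3 - 84*l^2 - 48*l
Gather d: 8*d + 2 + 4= 8*d + 6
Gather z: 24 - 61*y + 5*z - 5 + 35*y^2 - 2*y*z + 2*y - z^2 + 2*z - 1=35*y^2 - 59*y - z^2 + z*(7 - 2*y) + 18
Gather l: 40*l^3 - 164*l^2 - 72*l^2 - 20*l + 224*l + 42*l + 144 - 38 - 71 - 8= 40*l^3 - 236*l^2 + 246*l + 27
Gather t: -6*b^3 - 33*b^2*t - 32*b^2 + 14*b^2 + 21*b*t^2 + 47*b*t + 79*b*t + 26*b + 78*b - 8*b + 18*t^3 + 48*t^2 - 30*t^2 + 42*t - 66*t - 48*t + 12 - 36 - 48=-6*b^3 - 18*b^2 + 96*b + 18*t^3 + t^2*(21*b + 18) + t*(-33*b^2 + 126*b - 72) - 72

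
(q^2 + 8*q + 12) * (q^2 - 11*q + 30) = q^4 - 3*q^3 - 46*q^2 + 108*q + 360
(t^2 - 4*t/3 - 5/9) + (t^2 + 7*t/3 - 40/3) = 2*t^2 + t - 125/9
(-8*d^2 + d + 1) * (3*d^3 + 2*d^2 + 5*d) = -24*d^5 - 13*d^4 - 35*d^3 + 7*d^2 + 5*d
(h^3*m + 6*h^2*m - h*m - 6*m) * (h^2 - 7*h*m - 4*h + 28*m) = h^5*m - 7*h^4*m^2 + 2*h^4*m - 14*h^3*m^2 - 25*h^3*m + 175*h^2*m^2 - 2*h^2*m + 14*h*m^2 + 24*h*m - 168*m^2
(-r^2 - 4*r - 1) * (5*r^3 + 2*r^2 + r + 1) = -5*r^5 - 22*r^4 - 14*r^3 - 7*r^2 - 5*r - 1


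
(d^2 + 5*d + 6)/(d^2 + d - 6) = (d + 2)/(d - 2)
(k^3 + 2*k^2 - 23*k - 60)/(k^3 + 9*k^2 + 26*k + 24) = (k - 5)/(k + 2)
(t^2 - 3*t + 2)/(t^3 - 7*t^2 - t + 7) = (t - 2)/(t^2 - 6*t - 7)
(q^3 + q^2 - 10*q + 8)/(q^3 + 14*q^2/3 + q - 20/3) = 3*(q - 2)/(3*q + 5)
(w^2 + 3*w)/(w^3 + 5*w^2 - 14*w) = (w + 3)/(w^2 + 5*w - 14)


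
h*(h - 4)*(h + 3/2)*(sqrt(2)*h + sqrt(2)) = sqrt(2)*h^4 - 3*sqrt(2)*h^3/2 - 17*sqrt(2)*h^2/2 - 6*sqrt(2)*h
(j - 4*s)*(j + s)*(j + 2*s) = j^3 - j^2*s - 10*j*s^2 - 8*s^3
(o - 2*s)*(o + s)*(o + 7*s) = o^3 + 6*o^2*s - 9*o*s^2 - 14*s^3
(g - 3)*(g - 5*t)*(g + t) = g^3 - 4*g^2*t - 3*g^2 - 5*g*t^2 + 12*g*t + 15*t^2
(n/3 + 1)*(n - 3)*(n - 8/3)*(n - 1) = n^4/3 - 11*n^3/9 - 19*n^2/9 + 11*n - 8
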